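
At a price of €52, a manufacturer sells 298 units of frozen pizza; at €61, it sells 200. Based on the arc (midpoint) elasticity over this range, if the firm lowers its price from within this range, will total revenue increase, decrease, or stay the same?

Arc ε = (-98/9)(56.50/249.0) ≈ -2.471.
|ε| = 2.47 > 1, so demand is elastic. A price cut therefore raises total revenue.

increase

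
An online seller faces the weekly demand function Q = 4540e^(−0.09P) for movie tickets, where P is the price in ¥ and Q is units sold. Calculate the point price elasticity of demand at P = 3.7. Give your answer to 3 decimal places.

-0.333

At P = 3.7, Q = 3254.137.
dQ/dP = −0.09·4540e^(−0.09P) = −0.09Q = -292.872.
ε = (dQ/dP)(P/Q) = (-292.872)(3.7/3254.137).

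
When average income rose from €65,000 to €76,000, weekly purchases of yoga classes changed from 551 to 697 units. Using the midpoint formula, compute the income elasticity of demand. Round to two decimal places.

1.50

ΔQ = 146, ΔI = 11000. Midpoints: Ī = 70,500, Q̄ = 624.0.
ε_I = (ΔQ/ΔI)(Ī/Q̄) = (146/11000)(70500/624.0).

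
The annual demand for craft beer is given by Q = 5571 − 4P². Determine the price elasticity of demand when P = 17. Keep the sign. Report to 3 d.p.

At P = 17, Q = 4415.
dQ/dP = −8P = -136.
ε = (dQ/dP)(P/Q) = (-136)(17/4415).

-0.524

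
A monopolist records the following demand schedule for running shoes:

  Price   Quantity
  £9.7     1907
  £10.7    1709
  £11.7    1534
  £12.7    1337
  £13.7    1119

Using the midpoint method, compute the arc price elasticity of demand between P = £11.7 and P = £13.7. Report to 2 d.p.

At P = 11.7, Q = 1534; at P = 13.7, Q = 1119.
ΔQ = -415, ΔP = 2.0. Midpoints: P̄ = 12.70, Q̄ = 1326.5.
ε = (ΔQ/ΔP)(P̄/Q̄) = (-415/2.0)(12.70/1326.5).

-1.99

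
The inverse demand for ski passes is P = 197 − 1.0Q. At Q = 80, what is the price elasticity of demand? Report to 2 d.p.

-1.46

At Q = 80, P = 197 − 1.0(80) = 117.00.
dP/dQ = −1.0, so dQ/dP = 1/(−1.0) = -1.000.
ε = (dQ/dP)(P/Q) = (-1.000)(117.00/80).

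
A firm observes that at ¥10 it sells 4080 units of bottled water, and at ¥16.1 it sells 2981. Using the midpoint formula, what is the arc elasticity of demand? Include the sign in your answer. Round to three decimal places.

-0.666

ΔQ = 2981 − 4080 = -1099; ΔP = 16.1 − 10 = 6.1.
Midpoints: P̄ = 13.05, Q̄ = 3530.5.
ε = (ΔQ/ΔP)(P̄/Q̄) = (-1099/6.1)(13.05/3530.5).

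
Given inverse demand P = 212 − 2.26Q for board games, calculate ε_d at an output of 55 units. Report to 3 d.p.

At Q = 55, P = 212 − 2.26(55) = 87.70.
dP/dQ = −2.26, so dQ/dP = 1/(−2.26) = -0.442.
ε = (dQ/dP)(P/Q) = (-0.442)(87.70/55).

-0.706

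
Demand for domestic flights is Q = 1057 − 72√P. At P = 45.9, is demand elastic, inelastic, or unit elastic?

inelastic

Q = 569.203, dQ/dP = -5.314.
ε = (dQ/dP)(P/Q) ≈ -0.428.
|ε| = 0.43 < 1.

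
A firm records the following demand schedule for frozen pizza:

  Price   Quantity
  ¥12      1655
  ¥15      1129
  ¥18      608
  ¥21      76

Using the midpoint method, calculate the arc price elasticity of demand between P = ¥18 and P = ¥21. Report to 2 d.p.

-10.11

At P = 18, Q = 608; at P = 21, Q = 76.
ΔQ = -532, ΔP = 3. Midpoints: P̄ = 19.50, Q̄ = 342.0.
ε = (ΔQ/ΔP)(P̄/Q̄) = (-532/3)(19.50/342.0).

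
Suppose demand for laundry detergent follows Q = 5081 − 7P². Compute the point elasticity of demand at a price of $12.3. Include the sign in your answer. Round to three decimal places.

At P = 12.3, Q = 4021.970.
dQ/dP = −14P = -172.200.
ε = (dQ/dP)(P/Q) = (-172.200)(12.3/4021.970).
|ε| < 1, so demand is inelastic at this price.

-0.527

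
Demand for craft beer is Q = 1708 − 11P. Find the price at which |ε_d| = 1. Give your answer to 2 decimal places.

77.64

For linear demand Q = a − bP, ε = −bP/(a − bP). |ε| = 1 when bP = a − bP, i.e. P = a/(2b).
P = 1708/(2·11) = 1708/22 = 77.6364.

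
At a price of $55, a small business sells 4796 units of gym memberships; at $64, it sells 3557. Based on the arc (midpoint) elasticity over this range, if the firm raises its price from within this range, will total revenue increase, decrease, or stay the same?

Arc ε = (-1239/9)(59.50/4176.5) ≈ -1.961.
|ε| = 1.96 > 1, so demand is elastic. A price rise therefore reduces total revenue.

decrease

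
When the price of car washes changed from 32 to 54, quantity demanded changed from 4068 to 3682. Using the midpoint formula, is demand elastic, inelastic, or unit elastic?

inelastic

Arc ε ≈ -0.195.
|ε| = 0.19 < 1.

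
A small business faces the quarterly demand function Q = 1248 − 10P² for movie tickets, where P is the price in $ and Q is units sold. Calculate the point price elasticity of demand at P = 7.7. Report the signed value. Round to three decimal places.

At P = 7.7, Q = 655.100.
dQ/dP = −20P = -154.
ε = (dQ/dP)(P/Q) = (-154)(7.7/655.100).

-1.810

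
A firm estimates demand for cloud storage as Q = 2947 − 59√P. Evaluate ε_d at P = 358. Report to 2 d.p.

At P = 358, Q = 1830.668.
dQ/dP = −59/(2√P) = -1.559.
ε = (dQ/dP)(P/Q) = (-1.559)(358/1830.668).

-0.30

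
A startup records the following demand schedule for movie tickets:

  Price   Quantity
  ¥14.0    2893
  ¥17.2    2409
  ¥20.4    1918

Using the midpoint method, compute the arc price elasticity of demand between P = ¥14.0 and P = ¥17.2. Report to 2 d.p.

-0.89

At P = 14.0, Q = 2893; at P = 17.2, Q = 2409.
ΔQ = -484, ΔP = 3.2. Midpoints: P̄ = 15.60, Q̄ = 2651.0.
ε = (ΔQ/ΔP)(P̄/Q̄) = (-484/3.2)(15.60/2651.0).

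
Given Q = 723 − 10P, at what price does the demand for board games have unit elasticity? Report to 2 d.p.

36.15

For linear demand Q = a − bP, ε = −bP/(a − bP). |ε| = 1 when bP = a − bP, i.e. P = a/(2b).
P = 723/(2·10) = 723/20 = 36.1500.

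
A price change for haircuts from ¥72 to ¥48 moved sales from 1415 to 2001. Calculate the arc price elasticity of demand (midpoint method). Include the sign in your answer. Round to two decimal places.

ΔQ = 2001 − 1415 = 586; ΔP = 48 − 72 = -24.
Midpoints: P̄ = 60.00, Q̄ = 1708.0.
ε = (ΔQ/ΔP)(P̄/Q̄) = (586/-24)(60.00/1708.0).

-0.86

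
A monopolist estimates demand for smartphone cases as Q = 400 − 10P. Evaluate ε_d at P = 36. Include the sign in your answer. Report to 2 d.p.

-9.00

At P = 36, Q = 40.
dQ/dP = −10.
ε = (dQ/dP)(P/Q) = (-10)(36/40).
|ε| > 1, so demand is elastic at this price.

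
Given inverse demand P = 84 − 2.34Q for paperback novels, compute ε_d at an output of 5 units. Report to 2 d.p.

-6.18

At Q = 5, P = 84 − 2.34(5) = 72.30.
dP/dQ = −2.34, so dQ/dP = 1/(−2.34) = -0.427.
ε = (dQ/dP)(P/Q) = (-0.427)(72.30/5).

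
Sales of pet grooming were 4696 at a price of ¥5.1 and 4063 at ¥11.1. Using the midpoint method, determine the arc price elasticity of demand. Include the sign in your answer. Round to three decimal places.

ΔQ = 4063 − 4696 = -633; ΔP = 11.1 − 5.1 = 6.
Midpoints: P̄ = 8.10, Q̄ = 4379.5.
ε = (ΔQ/ΔP)(P̄/Q̄) = (-633/6)(8.10/4379.5).

-0.195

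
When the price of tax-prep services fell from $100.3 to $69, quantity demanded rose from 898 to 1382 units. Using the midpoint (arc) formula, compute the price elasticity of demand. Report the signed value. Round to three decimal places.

-1.148

ΔQ = 1382 − 898 = 484; ΔP = 69 − 100.3 = -31.3.
Midpoints: P̄ = 84.65, Q̄ = 1140.0.
ε = (ΔQ/ΔP)(P̄/Q̄) = (484/-31.3)(84.65/1140.0).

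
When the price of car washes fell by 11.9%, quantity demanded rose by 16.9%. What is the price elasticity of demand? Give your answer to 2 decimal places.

ε = %ΔQ / %ΔP = (16.9)/(-11.9) = -1.420.

-1.42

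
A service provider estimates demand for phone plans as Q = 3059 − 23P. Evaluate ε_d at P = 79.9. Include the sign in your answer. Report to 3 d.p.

At P = 79.9, Q = 1221.300.
dQ/dP = −23.
ε = (dQ/dP)(P/Q) = (-23)(79.9/1221.300).
|ε| > 1, so demand is elastic at this price.

-1.505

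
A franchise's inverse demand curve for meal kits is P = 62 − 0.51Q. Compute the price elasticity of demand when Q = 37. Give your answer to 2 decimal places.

-2.29

At Q = 37, P = 62 − 0.51(37) = 43.13.
dP/dQ = −0.51, so dQ/dP = 1/(−0.51) = -1.961.
ε = (dQ/dP)(P/Q) = (-1.961)(43.13/37).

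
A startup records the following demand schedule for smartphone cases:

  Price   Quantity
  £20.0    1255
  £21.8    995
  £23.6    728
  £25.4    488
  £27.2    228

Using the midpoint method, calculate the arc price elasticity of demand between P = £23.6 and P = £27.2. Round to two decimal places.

At P = 23.6, Q = 728; at P = 27.2, Q = 228.
ΔQ = -500, ΔP = 3.6. Midpoints: P̄ = 25.40, Q̄ = 478.0.
ε = (ΔQ/ΔP)(P̄/Q̄) = (-500/3.6)(25.40/478.0).

-7.38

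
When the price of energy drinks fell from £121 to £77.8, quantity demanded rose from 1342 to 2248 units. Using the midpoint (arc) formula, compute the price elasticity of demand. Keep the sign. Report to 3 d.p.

-1.161

ΔQ = 2248 − 1342 = 906; ΔP = 77.8 − 121 = -43.2.
Midpoints: P̄ = 99.40, Q̄ = 1795.0.
ε = (ΔQ/ΔP)(P̄/Q̄) = (906/-43.2)(99.40/1795.0).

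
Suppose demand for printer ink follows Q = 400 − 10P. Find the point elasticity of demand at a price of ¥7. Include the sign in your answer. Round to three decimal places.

-0.212

At P = 7, Q = 330.
dQ/dP = −10.
ε = (dQ/dP)(P/Q) = (-10)(7/330).
|ε| < 1, so demand is inelastic at this price.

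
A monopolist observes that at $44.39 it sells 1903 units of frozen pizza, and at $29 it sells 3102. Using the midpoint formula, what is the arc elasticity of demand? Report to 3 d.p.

-1.142

ΔQ = 3102 − 1903 = 1199; ΔP = 29 − 44.39 = -15.39.
Midpoints: P̄ = 36.70, Q̄ = 2502.5.
ε = (ΔQ/ΔP)(P̄/Q̄) = (1199/-15.39)(36.70/2502.5).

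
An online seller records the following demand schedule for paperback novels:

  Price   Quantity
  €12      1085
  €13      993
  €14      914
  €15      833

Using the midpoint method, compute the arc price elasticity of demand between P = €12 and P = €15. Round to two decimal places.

-1.18

At P = 12, Q = 1085; at P = 15, Q = 833.
ΔQ = -252, ΔP = 3. Midpoints: P̄ = 13.50, Q̄ = 959.0.
ε = (ΔQ/ΔP)(P̄/Q̄) = (-252/3)(13.50/959.0).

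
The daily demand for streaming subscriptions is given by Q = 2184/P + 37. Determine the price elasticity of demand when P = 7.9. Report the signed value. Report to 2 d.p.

-0.88

At P = 7.9, Q = 313.456.
dQ/dP = −2184/P² = -34.994.
ε = (dQ/dP)(P/Q) = (-34.994)(7.9/313.456).
|ε| < 1, so demand is inelastic at this price.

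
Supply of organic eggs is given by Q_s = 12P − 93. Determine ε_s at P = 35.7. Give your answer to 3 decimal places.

At P = 35.7, Q_s = 335.40.
dQ_s/dP = 12.
ε_s = (dQ_s/dP)(P/Q_s) = (12)(35.7/335.40).

1.277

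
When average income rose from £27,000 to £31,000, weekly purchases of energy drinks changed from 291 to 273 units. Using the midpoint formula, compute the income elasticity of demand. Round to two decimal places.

-0.46

ΔQ = -18, ΔI = 4000. Midpoints: Ī = 29,000, Q̄ = 282.0.
ε_I = (ΔQ/ΔI)(Ī/Q̄) = (-18/4000)(29000/282.0).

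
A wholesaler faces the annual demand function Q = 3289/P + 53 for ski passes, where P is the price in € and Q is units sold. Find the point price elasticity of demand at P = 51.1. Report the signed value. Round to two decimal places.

-0.55

At P = 51.1, Q = 117.364.
dQ/dP = −3289/P² = -1.260.
ε = (dQ/dP)(P/Q) = (-1.260)(51.1/117.364).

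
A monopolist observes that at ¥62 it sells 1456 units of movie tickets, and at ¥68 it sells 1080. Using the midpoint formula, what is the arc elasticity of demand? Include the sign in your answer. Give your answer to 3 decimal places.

ΔQ = 1080 − 1456 = -376; ΔP = 68 − 62 = 6.
Midpoints: P̄ = 65.00, Q̄ = 1268.0.
ε = (ΔQ/ΔP)(P̄/Q̄) = (-376/6)(65.00/1268.0).

-3.212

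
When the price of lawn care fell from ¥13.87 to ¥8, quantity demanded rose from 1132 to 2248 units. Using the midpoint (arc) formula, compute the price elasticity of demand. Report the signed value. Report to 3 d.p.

-1.230

ΔQ = 2248 − 1132 = 1116; ΔP = 8 − 13.87 = -5.87.
Midpoints: P̄ = 10.93, Q̄ = 1690.0.
ε = (ΔQ/ΔP)(P̄/Q̄) = (1116/-5.87)(10.93/1690.0).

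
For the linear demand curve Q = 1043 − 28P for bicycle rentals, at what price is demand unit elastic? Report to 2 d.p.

For linear demand Q = a − bP, ε = −bP/(a − bP). |ε| = 1 when bP = a − bP, i.e. P = a/(2b).
P = 1043/(2·28) = 1043/56 = 18.6250.

18.63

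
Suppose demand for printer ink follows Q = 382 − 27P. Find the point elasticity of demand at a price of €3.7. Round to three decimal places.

At P = 3.7, Q = 282.100.
dQ/dP = −27.
ε = (dQ/dP)(P/Q) = (-27)(3.7/282.100).
|ε| < 1, so demand is inelastic at this price.

-0.354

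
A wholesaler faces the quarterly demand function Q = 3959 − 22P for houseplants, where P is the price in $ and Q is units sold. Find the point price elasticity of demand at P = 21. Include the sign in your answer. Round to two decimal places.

At P = 21, Q = 3497.
dQ/dP = −22.
ε = (dQ/dP)(P/Q) = (-22)(21/3497).
|ε| < 1, so demand is inelastic at this price.

-0.13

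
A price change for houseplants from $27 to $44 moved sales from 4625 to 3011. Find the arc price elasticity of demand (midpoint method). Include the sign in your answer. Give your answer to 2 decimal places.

-0.88

ΔQ = 3011 − 4625 = -1614; ΔP = 44 − 27 = 17.
Midpoints: P̄ = 35.50, Q̄ = 3818.0.
ε = (ΔQ/ΔP)(P̄/Q̄) = (-1614/17)(35.50/3818.0).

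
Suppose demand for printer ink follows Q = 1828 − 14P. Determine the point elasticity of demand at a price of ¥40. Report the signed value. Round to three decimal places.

At P = 40, Q = 1268.
dQ/dP = −14.
ε = (dQ/dP)(P/Q) = (-14)(40/1268).

-0.442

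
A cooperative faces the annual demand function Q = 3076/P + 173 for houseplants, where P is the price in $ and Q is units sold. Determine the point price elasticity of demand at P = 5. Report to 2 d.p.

-0.78

At P = 5, Q = 788.200.
dQ/dP = −3076/P² = -123.040.
ε = (dQ/dP)(P/Q) = (-123.040)(5/788.200).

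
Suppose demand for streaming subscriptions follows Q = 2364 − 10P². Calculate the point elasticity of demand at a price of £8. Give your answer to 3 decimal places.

-0.742

At P = 8, Q = 1724.
dQ/dP = −20P = -160.
ε = (dQ/dP)(P/Q) = (-160)(8/1724).
|ε| < 1, so demand is inelastic at this price.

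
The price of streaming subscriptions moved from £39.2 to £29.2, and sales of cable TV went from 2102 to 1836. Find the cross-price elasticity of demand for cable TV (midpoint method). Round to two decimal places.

0.46

ΔQ_x = 1836 − 2102 = -266; ΔP_y = 29.2 − 39.2 = -10.0.
Midpoints: P̄_y = 34.20, Q̄_x = 1969.0.
ε_xy = (ΔQ_x/ΔP_y)(P̄_y/Q̄_x) = (-266/-10.0)(34.20/1969.0).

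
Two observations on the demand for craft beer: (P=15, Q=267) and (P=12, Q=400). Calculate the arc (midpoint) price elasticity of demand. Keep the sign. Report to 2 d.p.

ΔQ = 400 − 267 = 133; ΔP = 12 − 15 = -3.
Midpoints: P̄ = 13.50, Q̄ = 333.5.
ε = (ΔQ/ΔP)(P̄/Q̄) = (133/-3)(13.50/333.5).

-1.79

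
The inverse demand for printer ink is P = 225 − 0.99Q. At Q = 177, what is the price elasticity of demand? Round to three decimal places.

At Q = 177, P = 225 − 0.99(177) = 49.77.
dP/dQ = −0.99, so dQ/dP = 1/(−0.99) = -1.010.
ε = (dQ/dP)(P/Q) = (-1.010)(49.77/177).

-0.284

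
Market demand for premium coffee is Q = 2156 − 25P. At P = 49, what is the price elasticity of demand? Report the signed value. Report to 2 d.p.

-1.32

At P = 49, Q = 931.
dQ/dP = −25.
ε = (dQ/dP)(P/Q) = (-25)(49/931).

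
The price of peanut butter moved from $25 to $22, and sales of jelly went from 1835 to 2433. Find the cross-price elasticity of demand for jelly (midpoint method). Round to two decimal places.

ΔQ_x = 2433 − 1835 = 598; ΔP_y = 22 − 25 = -3.
Midpoints: P̄_y = 23.50, Q̄_x = 2134.0.
ε_xy = (ΔQ_x/ΔP_y)(P̄_y/Q̄_x) = (598/-3)(23.50/2134.0).

-2.20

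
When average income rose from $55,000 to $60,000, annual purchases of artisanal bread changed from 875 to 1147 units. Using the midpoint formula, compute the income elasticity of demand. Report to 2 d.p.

ΔQ = 272, ΔI = 5000. Midpoints: Ī = 57,500, Q̄ = 1011.0.
ε_I = (ΔQ/ΔI)(Ī/Q̄) = (272/5000)(57500/1011.0).

3.09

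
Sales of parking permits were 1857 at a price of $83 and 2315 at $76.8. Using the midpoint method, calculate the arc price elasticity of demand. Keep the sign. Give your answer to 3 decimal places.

-2.829

ΔQ = 2315 − 1857 = 458; ΔP = 76.8 − 83 = -6.2.
Midpoints: P̄ = 79.90, Q̄ = 2086.0.
ε = (ΔQ/ΔP)(P̄/Q̄) = (458/-6.2)(79.90/2086.0).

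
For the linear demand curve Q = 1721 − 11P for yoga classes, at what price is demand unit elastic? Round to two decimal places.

78.23

For linear demand Q = a − bP, ε = −bP/(a − bP). |ε| = 1 when bP = a − bP, i.e. P = a/(2b).
P = 1721/(2·11) = 1721/22 = 78.2273.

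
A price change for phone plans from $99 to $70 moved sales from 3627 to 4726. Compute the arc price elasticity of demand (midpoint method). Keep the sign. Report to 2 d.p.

-0.77

ΔQ = 4726 − 3627 = 1099; ΔP = 70 − 99 = -29.
Midpoints: P̄ = 84.50, Q̄ = 4176.5.
ε = (ΔQ/ΔP)(P̄/Q̄) = (1099/-29)(84.50/4176.5).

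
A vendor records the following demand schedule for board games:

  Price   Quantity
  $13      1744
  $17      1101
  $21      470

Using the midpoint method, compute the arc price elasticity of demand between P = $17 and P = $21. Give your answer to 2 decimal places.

At P = 17, Q = 1101; at P = 21, Q = 470.
ΔQ = -631, ΔP = 4. Midpoints: P̄ = 19.00, Q̄ = 785.5.
ε = (ΔQ/ΔP)(P̄/Q̄) = (-631/4)(19.00/785.5).

-3.82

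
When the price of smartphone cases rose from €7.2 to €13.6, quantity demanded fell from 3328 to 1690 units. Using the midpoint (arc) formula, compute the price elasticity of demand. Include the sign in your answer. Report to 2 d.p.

-1.06

ΔQ = 1690 − 3328 = -1638; ΔP = 13.6 − 7.2 = 6.4.
Midpoints: P̄ = 10.40, Q̄ = 2509.0.
ε = (ΔQ/ΔP)(P̄/Q̄) = (-1638/6.4)(10.40/2509.0).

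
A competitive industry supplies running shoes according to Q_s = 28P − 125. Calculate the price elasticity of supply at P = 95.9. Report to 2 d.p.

1.05

At P = 95.9, Q_s = 2560.20.
dQ_s/dP = 28.
ε_s = (dQ_s/dP)(P/Q_s) = (28)(95.9/2560.20).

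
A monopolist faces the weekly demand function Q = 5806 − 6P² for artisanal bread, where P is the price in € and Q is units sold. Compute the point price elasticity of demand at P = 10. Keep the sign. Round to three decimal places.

At P = 10, Q = 5206.
dQ/dP = −12P = -120.
ε = (dQ/dP)(P/Q) = (-120)(10/5206).
|ε| < 1, so demand is inelastic at this price.

-0.231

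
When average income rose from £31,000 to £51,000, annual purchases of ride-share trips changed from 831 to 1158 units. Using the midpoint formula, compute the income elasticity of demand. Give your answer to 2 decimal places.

0.67

ΔQ = 327, ΔI = 20000. Midpoints: Ī = 41,000, Q̄ = 994.5.
ε_I = (ΔQ/ΔI)(Ī/Q̄) = (327/20000)(41000/994.5).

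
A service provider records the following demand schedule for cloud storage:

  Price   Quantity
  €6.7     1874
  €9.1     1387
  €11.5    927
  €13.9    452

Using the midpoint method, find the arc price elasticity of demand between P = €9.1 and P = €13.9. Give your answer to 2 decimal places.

-2.44

At P = 9.1, Q = 1387; at P = 13.9, Q = 452.
ΔQ = -935, ΔP = 4.8. Midpoints: P̄ = 11.50, Q̄ = 919.5.
ε = (ΔQ/ΔP)(P̄/Q̄) = (-935/4.8)(11.50/919.5).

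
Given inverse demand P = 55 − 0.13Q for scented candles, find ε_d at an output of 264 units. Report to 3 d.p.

At Q = 264, P = 55 − 0.13(264) = 20.68.
dP/dQ = −0.13, so dQ/dP = 1/(−0.13) = -7.692.
ε = (dQ/dP)(P/Q) = (-7.692)(20.68/264).

-0.603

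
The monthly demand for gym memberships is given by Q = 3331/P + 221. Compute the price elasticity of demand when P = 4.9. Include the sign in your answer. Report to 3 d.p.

At P = 4.9, Q = 900.796.
dQ/dP = −3331/P² = -138.734.
ε = (dQ/dP)(P/Q) = (-138.734)(4.9/900.796).

-0.755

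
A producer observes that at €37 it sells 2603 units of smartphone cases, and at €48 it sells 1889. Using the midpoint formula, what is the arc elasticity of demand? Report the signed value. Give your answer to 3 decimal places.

-1.228

ΔQ = 1889 − 2603 = -714; ΔP = 48 − 37 = 11.
Midpoints: P̄ = 42.50, Q̄ = 2246.0.
ε = (ΔQ/ΔP)(P̄/Q̄) = (-714/11)(42.50/2246.0).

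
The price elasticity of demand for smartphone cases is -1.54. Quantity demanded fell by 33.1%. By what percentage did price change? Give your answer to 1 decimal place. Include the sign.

21.5%

%ΔP ≈ %ΔQ / ε = (-33.1%)/(-1.54) = 21.49%.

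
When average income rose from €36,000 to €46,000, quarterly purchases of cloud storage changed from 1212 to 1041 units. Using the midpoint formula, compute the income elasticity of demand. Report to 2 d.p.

-0.62

ΔQ = -171, ΔI = 10000. Midpoints: Ī = 41,000, Q̄ = 1126.5.
ε_I = (ΔQ/ΔI)(Ī/Q̄) = (-171/10000)(41000/1126.5).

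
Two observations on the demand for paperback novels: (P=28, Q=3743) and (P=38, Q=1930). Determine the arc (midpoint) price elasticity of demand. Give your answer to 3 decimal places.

ΔQ = 1930 − 3743 = -1813; ΔP = 38 − 28 = 10.
Midpoints: P̄ = 33.00, Q̄ = 2836.5.
ε = (ΔQ/ΔP)(P̄/Q̄) = (-1813/10)(33.00/2836.5).

-2.109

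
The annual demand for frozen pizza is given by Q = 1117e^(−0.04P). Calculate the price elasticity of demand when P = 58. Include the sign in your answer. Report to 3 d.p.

At P = 58, Q = 109.772.
dQ/dP = −0.04·1117e^(−0.04P) = −0.04Q = -4.391.
ε = (dQ/dP)(P/Q) = (-4.391)(58/109.772).

-2.320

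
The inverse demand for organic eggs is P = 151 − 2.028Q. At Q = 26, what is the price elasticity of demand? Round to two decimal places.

-1.86

At Q = 26, P = 151 − 2.028(26) = 98.27.
dP/dQ = −2.028, so dQ/dP = 1/(−2.028) = -0.493.
ε = (dQ/dP)(P/Q) = (-0.493)(98.27/26).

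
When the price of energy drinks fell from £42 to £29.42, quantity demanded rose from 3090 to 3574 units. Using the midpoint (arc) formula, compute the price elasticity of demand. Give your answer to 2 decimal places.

ΔQ = 3574 − 3090 = 484; ΔP = 29.42 − 42 = -12.58.
Midpoints: P̄ = 35.71, Q̄ = 3332.0.
ε = (ΔQ/ΔP)(P̄/Q̄) = (484/-12.58)(35.71/3332.0).

-0.41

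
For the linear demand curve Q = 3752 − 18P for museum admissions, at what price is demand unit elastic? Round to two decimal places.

For linear demand Q = a − bP, ε = −bP/(a − bP). |ε| = 1 when bP = a − bP, i.e. P = a/(2b).
P = 3752/(2·18) = 3752/36 = 104.2222.

104.22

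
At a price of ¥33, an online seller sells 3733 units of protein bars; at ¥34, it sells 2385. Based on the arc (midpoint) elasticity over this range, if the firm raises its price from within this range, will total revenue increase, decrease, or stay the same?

Arc ε = (-1348/1)(33.50/3059.0) ≈ -14.762.
|ε| = 14.76 > 1, so demand is elastic. A price rise therefore reduces total revenue.

decrease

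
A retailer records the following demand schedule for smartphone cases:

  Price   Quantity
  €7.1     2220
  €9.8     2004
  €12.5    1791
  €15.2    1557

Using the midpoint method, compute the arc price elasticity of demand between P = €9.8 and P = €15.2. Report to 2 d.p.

At P = 9.8, Q = 2004; at P = 15.2, Q = 1557.
ΔQ = -447, ΔP = 5.4. Midpoints: P̄ = 12.50, Q̄ = 1780.5.
ε = (ΔQ/ΔP)(P̄/Q̄) = (-447/5.4)(12.50/1780.5).

-0.58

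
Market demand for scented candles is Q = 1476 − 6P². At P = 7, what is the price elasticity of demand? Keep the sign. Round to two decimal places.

-0.50

At P = 7, Q = 1182.
dQ/dP = −12P = -84.
ε = (dQ/dP)(P/Q) = (-84)(7/1182).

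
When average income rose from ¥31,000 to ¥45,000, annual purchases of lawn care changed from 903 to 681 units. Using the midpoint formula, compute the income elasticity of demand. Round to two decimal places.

ΔQ = -222, ΔI = 14000. Midpoints: Ī = 38,000, Q̄ = 792.0.
ε_I = (ΔQ/ΔI)(Ī/Q̄) = (-222/14000)(38000/792.0).
ε_I < 0, so the good is inferior.

-0.76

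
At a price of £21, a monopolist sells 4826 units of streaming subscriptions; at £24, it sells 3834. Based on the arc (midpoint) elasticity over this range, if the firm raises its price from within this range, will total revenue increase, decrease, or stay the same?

Arc ε = (-992/3)(22.50/4330.0) ≈ -1.718.
|ε| = 1.72 > 1, so demand is elastic. A price rise therefore reduces total revenue.

decrease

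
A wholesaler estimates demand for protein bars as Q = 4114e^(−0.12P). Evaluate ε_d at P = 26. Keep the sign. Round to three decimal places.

At P = 26, Q = 181.663.
dQ/dP = −0.12·4114e^(−0.12P) = −0.12Q = -21.800.
ε = (dQ/dP)(P/Q) = (-21.800)(26/181.663).

-3.120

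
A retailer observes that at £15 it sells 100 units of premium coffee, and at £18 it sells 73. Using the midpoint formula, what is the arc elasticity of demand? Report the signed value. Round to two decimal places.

-1.72

ΔQ = 73 − 100 = -27; ΔP = 18 − 15 = 3.
Midpoints: P̄ = 16.50, Q̄ = 86.5.
ε = (ΔQ/ΔP)(P̄/Q̄) = (-27/3)(16.50/86.5).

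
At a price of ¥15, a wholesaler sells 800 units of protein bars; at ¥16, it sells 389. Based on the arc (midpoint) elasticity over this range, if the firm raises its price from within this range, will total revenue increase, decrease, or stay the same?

Arc ε = (-411/1)(15.50/594.5) ≈ -10.716.
|ε| = 10.72 > 1, so demand is elastic. A price rise therefore reduces total revenue.

decrease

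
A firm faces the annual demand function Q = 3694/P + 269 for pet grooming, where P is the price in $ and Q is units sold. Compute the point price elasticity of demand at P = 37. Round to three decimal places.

At P = 37, Q = 368.838.
dQ/dP = −3694/P² = -2.698.
ε = (dQ/dP)(P/Q) = (-2.698)(37/368.838).

-0.271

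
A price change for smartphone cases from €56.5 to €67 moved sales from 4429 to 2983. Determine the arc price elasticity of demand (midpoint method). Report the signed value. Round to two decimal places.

-2.29

ΔQ = 2983 − 4429 = -1446; ΔP = 67 − 56.5 = 10.5.
Midpoints: P̄ = 61.75, Q̄ = 3706.0.
ε = (ΔQ/ΔP)(P̄/Q̄) = (-1446/10.5)(61.75/3706.0).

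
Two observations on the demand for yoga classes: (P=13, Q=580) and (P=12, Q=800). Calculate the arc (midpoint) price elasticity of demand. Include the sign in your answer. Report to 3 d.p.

ΔQ = 800 − 580 = 220; ΔP = 12 − 13 = -1.
Midpoints: P̄ = 12.50, Q̄ = 690.0.
ε = (ΔQ/ΔP)(P̄/Q̄) = (220/-1)(12.50/690.0).

-3.986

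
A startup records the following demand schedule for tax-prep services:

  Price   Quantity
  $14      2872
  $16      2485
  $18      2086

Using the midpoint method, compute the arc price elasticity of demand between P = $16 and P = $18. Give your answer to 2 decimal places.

At P = 16, Q = 2485; at P = 18, Q = 2086.
ΔQ = -399, ΔP = 2. Midpoints: P̄ = 17.00, Q̄ = 2285.5.
ε = (ΔQ/ΔP)(P̄/Q̄) = (-399/2)(17.00/2285.5).

-1.48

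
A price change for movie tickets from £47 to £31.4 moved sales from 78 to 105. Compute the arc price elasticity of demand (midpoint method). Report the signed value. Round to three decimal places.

ΔQ = 105 − 78 = 27; ΔP = 31.4 − 47 = -15.6.
Midpoints: P̄ = 39.20, Q̄ = 91.5.
ε = (ΔQ/ΔP)(P̄/Q̄) = (27/-15.6)(39.20/91.5).

-0.741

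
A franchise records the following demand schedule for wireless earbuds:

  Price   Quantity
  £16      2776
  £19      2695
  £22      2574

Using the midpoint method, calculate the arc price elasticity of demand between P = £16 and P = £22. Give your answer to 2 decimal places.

-0.24

At P = 16, Q = 2776; at P = 22, Q = 2574.
ΔQ = -202, ΔP = 6. Midpoints: P̄ = 19.00, Q̄ = 2675.0.
ε = (ΔQ/ΔP)(P̄/Q̄) = (-202/6)(19.00/2675.0).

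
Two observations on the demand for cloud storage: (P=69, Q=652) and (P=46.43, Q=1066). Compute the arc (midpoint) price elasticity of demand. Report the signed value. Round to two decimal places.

-1.23

ΔQ = 1066 − 652 = 414; ΔP = 46.43 − 69 = -22.57.
Midpoints: P̄ = 57.72, Q̄ = 859.0.
ε = (ΔQ/ΔP)(P̄/Q̄) = (414/-22.57)(57.72/859.0).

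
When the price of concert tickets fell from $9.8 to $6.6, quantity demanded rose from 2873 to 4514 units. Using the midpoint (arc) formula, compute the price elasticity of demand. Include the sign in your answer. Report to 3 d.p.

ΔQ = 4514 − 2873 = 1641; ΔP = 6.6 − 9.8 = -3.2.
Midpoints: P̄ = 8.20, Q̄ = 3693.5.
ε = (ΔQ/ΔP)(P̄/Q̄) = (1641/-3.2)(8.20/3693.5).

-1.139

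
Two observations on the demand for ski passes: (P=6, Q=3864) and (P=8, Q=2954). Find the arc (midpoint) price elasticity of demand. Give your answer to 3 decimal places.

ΔQ = 2954 − 3864 = -910; ΔP = 8 − 6 = 2.
Midpoints: P̄ = 7.00, Q̄ = 3409.0.
ε = (ΔQ/ΔP)(P̄/Q̄) = (-910/2)(7.00/3409.0).

-0.934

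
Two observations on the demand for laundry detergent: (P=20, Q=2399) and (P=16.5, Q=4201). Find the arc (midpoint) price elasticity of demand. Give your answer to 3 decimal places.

-2.847

ΔQ = 4201 − 2399 = 1802; ΔP = 16.5 − 20 = -3.5.
Midpoints: P̄ = 18.25, Q̄ = 3300.0.
ε = (ΔQ/ΔP)(P̄/Q̄) = (1802/-3.5)(18.25/3300.0).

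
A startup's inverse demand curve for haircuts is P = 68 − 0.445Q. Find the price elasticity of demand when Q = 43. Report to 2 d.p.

-2.55

At Q = 43, P = 68 − 0.445(43) = 48.86.
dP/dQ = −0.445, so dQ/dP = 1/(−0.445) = -2.247.
ε = (dQ/dP)(P/Q) = (-2.247)(48.86/43).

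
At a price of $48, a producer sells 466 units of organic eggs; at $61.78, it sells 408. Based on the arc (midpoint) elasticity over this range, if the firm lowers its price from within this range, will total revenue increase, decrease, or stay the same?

decrease

Arc ε = (-58/13.78)(54.89/437.0) ≈ -0.529.
|ε| = 0.53 < 1, so demand is inelastic. A price cut therefore reduces total revenue.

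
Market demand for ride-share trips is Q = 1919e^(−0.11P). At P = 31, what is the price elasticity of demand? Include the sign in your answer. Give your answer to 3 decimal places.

At P = 31, Q = 63.406.
dQ/dP = −0.11·1919e^(−0.11P) = −0.11Q = -6.975.
ε = (dQ/dP)(P/Q) = (-6.975)(31/63.406).

-3.410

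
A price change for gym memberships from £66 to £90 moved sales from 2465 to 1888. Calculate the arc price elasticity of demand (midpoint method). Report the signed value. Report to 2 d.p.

-0.86

ΔQ = 1888 − 2465 = -577; ΔP = 90 − 66 = 24.
Midpoints: P̄ = 78.00, Q̄ = 2176.5.
ε = (ΔQ/ΔP)(P̄/Q̄) = (-577/24)(78.00/2176.5).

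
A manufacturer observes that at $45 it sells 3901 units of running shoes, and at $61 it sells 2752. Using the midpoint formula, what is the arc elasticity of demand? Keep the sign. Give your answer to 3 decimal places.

ΔQ = 2752 − 3901 = -1149; ΔP = 61 − 45 = 16.
Midpoints: P̄ = 53.00, Q̄ = 3326.5.
ε = (ΔQ/ΔP)(P̄/Q̄) = (-1149/16)(53.00/3326.5).

-1.144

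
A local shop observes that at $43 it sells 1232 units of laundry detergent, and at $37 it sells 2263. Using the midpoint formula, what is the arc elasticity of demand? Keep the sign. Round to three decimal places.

-3.933

ΔQ = 2263 − 1232 = 1031; ΔP = 37 − 43 = -6.
Midpoints: P̄ = 40.00, Q̄ = 1747.5.
ε = (ΔQ/ΔP)(P̄/Q̄) = (1031/-6)(40.00/1747.5).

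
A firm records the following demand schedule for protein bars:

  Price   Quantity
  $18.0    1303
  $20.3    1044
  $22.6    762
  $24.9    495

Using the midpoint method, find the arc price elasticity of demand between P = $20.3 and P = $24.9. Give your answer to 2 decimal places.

-3.51

At P = 20.3, Q = 1044; at P = 24.9, Q = 495.
ΔQ = -549, ΔP = 4.6. Midpoints: P̄ = 22.60, Q̄ = 769.5.
ε = (ΔQ/ΔP)(P̄/Q̄) = (-549/4.6)(22.60/769.5).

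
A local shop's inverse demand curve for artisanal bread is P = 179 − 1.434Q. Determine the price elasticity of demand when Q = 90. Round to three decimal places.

-0.387

At Q = 90, P = 179 − 1.434(90) = 49.94.
dP/dQ = −1.434, so dQ/dP = 1/(−1.434) = -0.697.
ε = (dQ/dP)(P/Q) = (-0.697)(49.94/90).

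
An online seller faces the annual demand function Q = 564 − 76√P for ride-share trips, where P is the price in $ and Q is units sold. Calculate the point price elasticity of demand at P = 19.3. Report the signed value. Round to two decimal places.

At P = 19.3, Q = 230.119.
dQ/dP = −76/(2√P) = -8.650.
ε = (dQ/dP)(P/Q) = (-8.650)(19.3/230.119).
|ε| < 1, so demand is inelastic at this price.

-0.73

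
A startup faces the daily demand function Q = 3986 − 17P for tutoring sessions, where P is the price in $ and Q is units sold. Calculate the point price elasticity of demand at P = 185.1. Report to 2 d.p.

At P = 185.1, Q = 839.300.
dQ/dP = −17.
ε = (dQ/dP)(P/Q) = (-17)(185.1/839.300).

-3.75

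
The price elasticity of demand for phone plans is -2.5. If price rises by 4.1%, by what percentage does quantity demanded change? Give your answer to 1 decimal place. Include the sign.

%ΔQ ≈ ε × %ΔP = (-2.5)(4.1%) = -10.25%.

-10.3%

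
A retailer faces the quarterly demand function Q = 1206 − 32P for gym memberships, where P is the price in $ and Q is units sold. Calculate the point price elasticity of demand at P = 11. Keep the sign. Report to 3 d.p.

-0.412

At P = 11, Q = 854.
dQ/dP = −32.
ε = (dQ/dP)(P/Q) = (-32)(11/854).
|ε| < 1, so demand is inelastic at this price.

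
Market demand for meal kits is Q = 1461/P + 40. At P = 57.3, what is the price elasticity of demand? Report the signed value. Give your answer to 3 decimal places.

At P = 57.3, Q = 65.497.
dQ/dP = −1461/P² = -0.445.
ε = (dQ/dP)(P/Q) = (-0.445)(57.3/65.497).
|ε| < 1, so demand is inelastic at this price.

-0.389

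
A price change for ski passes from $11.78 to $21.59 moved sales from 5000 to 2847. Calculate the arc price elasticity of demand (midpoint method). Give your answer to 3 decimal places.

ΔQ = 2847 − 5000 = -2153; ΔP = 21.59 − 11.78 = 9.81.
Midpoints: P̄ = 16.68, Q̄ = 3923.5.
ε = (ΔQ/ΔP)(P̄/Q̄) = (-2153/9.81)(16.68/3923.5).

-0.933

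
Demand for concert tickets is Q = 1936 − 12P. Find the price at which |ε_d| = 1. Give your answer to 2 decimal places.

80.67

For linear demand Q = a − bP, ε = −bP/(a − bP). |ε| = 1 when bP = a − bP, i.e. P = a/(2b).
P = 1936/(2·12) = 1936/24 = 80.6667.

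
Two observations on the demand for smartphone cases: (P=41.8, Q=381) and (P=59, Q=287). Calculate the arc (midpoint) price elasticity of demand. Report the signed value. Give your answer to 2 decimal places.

ΔQ = 287 − 381 = -94; ΔP = 59 − 41.8 = 17.2.
Midpoints: P̄ = 50.40, Q̄ = 334.0.
ε = (ΔQ/ΔP)(P̄/Q̄) = (-94/17.2)(50.40/334.0).

-0.82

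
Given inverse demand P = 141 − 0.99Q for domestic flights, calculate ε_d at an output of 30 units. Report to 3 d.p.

At Q = 30, P = 141 − 0.99(30) = 111.30.
dP/dQ = −0.99, so dQ/dP = 1/(−0.99) = -1.010.
ε = (dQ/dP)(P/Q) = (-1.010)(111.30/30).

-3.747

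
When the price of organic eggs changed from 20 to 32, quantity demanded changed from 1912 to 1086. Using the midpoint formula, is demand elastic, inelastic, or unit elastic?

elastic

Arc ε ≈ -1.194.
|ε| = 1.19 > 1.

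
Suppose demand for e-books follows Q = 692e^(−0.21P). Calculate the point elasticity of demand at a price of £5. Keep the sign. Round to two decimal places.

At P = 5, Q = 242.157.
dQ/dP = −0.21·692e^(−0.21P) = −0.21Q = -50.853.
ε = (dQ/dP)(P/Q) = (-50.853)(5/242.157).

-1.05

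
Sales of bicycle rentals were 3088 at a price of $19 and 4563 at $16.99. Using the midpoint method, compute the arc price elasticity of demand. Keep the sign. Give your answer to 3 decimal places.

ΔQ = 4563 − 3088 = 1475; ΔP = 16.99 − 19 = -2.01.
Midpoints: P̄ = 17.99, Q̄ = 3825.5.
ε = (ΔQ/ΔP)(P̄/Q̄) = (1475/-2.01)(17.99/3825.5).

-3.452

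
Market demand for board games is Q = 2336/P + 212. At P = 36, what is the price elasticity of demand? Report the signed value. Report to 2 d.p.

-0.23

At P = 36, Q = 276.889.
dQ/dP = −2336/P² = -1.802.
ε = (dQ/dP)(P/Q) = (-1.802)(36/276.889).
|ε| < 1, so demand is inelastic at this price.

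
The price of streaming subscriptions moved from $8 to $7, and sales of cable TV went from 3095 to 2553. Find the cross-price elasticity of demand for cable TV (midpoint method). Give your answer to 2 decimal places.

1.44

ΔQ_x = 2553 − 3095 = -542; ΔP_y = 7 − 8 = -1.
Midpoints: P̄_y = 7.50, Q̄_x = 2824.0.
ε_xy = (ΔQ_x/ΔP_y)(P̄_y/Q̄_x) = (-542/-1)(7.50/2824.0).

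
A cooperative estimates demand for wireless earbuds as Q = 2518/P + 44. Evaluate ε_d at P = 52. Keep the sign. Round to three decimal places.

-0.524

At P = 52, Q = 92.423.
dQ/dP = −2518/P² = -0.931.
ε = (dQ/dP)(P/Q) = (-0.931)(52/92.423).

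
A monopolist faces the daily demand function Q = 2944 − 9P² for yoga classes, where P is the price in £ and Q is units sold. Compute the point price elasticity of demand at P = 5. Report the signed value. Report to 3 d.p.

-0.166

At P = 5, Q = 2719.
dQ/dP = −18P = -90.
ε = (dQ/dP)(P/Q) = (-90)(5/2719).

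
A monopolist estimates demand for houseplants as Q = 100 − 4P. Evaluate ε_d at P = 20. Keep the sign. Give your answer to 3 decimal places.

-4.000

At P = 20, Q = 20.
dQ/dP = −4.
ε = (dQ/dP)(P/Q) = (-4)(20/20).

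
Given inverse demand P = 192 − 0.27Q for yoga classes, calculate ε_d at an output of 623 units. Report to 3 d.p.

-0.141

At Q = 623, P = 192 − 0.27(623) = 23.79.
dP/dQ = −0.27, so dQ/dP = 1/(−0.27) = -3.704.
ε = (dQ/dP)(P/Q) = (-3.704)(23.79/623).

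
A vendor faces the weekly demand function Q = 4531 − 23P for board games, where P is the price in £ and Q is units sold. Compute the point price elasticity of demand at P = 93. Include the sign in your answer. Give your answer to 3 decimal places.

At P = 93, Q = 2392.
dQ/dP = −23.
ε = (dQ/dP)(P/Q) = (-23)(93/2392).

-0.894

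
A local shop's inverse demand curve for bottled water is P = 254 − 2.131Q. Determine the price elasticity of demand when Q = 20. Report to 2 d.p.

-4.96

At Q = 20, P = 254 − 2.131(20) = 211.38.
dP/dQ = −2.131, so dQ/dP = 1/(−2.131) = -0.469.
ε = (dQ/dP)(P/Q) = (-0.469)(211.38/20).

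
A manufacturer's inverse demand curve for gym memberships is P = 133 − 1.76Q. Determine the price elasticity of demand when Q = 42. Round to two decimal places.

-0.80

At Q = 42, P = 133 − 1.76(42) = 59.08.
dP/dQ = −1.76, so dQ/dP = 1/(−1.76) = -0.568.
ε = (dQ/dP)(P/Q) = (-0.568)(59.08/42).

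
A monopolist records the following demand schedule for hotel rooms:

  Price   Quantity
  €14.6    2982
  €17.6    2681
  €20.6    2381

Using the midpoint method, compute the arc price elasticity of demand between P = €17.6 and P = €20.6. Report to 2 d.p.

-0.75

At P = 17.6, Q = 2681; at P = 20.6, Q = 2381.
ΔQ = -300, ΔP = 3.0. Midpoints: P̄ = 19.10, Q̄ = 2531.0.
ε = (ΔQ/ΔP)(P̄/Q̄) = (-300/3.0)(19.10/2531.0).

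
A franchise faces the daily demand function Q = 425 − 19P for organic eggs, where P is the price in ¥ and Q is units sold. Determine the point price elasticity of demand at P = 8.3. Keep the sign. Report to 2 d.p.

At P = 8.3, Q = 267.300.
dQ/dP = −19.
ε = (dQ/dP)(P/Q) = (-19)(8.3/267.300).
|ε| < 1, so demand is inelastic at this price.

-0.59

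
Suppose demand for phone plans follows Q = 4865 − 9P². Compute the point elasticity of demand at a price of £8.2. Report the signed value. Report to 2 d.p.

At P = 8.2, Q = 4259.840.
dQ/dP = −18P = -147.600.
ε = (dQ/dP)(P/Q) = (-147.600)(8.2/4259.840).
|ε| < 1, so demand is inelastic at this price.

-0.28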